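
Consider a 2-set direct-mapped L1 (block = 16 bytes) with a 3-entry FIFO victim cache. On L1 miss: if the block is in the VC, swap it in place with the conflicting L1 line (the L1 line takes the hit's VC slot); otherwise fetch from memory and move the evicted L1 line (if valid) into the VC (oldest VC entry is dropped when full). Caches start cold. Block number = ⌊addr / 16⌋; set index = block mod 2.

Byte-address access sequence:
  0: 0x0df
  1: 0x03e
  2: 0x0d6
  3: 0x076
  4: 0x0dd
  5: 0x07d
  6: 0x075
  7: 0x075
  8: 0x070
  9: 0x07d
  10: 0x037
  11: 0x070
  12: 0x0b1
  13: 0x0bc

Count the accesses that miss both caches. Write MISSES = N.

0: 0xdf (blk 13, set 1) → MISS  vc=[]
1: 0x3e (blk 3, set 1) → MISS  vc=[13]
2: 0xd6 (blk 13, set 1) → VC-HIT  vc=[3]
3: 0x76 (blk 7, set 1) → MISS  vc=[3, 13]
4: 0xdd (blk 13, set 1) → VC-HIT  vc=[3, 7]
5: 0x7d (blk 7, set 1) → VC-HIT  vc=[3, 13]
6: 0x75 (blk 7, set 1) → L1-HIT  vc=[3, 13]
7: 0x75 (blk 7, set 1) → L1-HIT  vc=[3, 13]
8: 0x70 (blk 7, set 1) → L1-HIT  vc=[3, 13]
9: 0x7d (blk 7, set 1) → L1-HIT  vc=[3, 13]
10: 0x37 (blk 3, set 1) → VC-HIT  vc=[7, 13]
11: 0x70 (blk 7, set 1) → VC-HIT  vc=[3, 13]
12: 0xb1 (blk 11, set 1) → MISS  vc=[3, 13, 7]
13: 0xbc (blk 11, set 1) → L1-HIT  vc=[3, 13, 7]

MISSES = 4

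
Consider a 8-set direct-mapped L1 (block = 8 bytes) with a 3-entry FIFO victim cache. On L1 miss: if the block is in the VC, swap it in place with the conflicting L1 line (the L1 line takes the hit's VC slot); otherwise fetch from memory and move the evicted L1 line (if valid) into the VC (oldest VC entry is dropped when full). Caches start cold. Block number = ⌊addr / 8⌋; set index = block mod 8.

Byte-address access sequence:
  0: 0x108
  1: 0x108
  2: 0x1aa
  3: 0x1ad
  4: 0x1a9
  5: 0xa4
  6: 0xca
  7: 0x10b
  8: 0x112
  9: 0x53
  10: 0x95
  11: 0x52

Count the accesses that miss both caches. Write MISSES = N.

0: 0x108 (blk 33, set 1) → MISS  vc=[]
1: 0x108 (blk 33, set 1) → L1-HIT  vc=[]
2: 0x1aa (blk 53, set 5) → MISS  vc=[]
3: 0x1ad (blk 53, set 5) → L1-HIT  vc=[]
4: 0x1a9 (blk 53, set 5) → L1-HIT  vc=[]
5: 0xa4 (blk 20, set 4) → MISS  vc=[]
6: 0xca (blk 25, set 1) → MISS  vc=[33]
7: 0x10b (blk 33, set 1) → VC-HIT  vc=[25]
8: 0x112 (blk 34, set 2) → MISS  vc=[25]
9: 0x53 (blk 10, set 2) → MISS  vc=[25, 34]
10: 0x95 (blk 18, set 2) → MISS  vc=[25, 34, 10]
11: 0x52 (blk 10, set 2) → VC-HIT  vc=[25, 34, 18]

MISSES = 7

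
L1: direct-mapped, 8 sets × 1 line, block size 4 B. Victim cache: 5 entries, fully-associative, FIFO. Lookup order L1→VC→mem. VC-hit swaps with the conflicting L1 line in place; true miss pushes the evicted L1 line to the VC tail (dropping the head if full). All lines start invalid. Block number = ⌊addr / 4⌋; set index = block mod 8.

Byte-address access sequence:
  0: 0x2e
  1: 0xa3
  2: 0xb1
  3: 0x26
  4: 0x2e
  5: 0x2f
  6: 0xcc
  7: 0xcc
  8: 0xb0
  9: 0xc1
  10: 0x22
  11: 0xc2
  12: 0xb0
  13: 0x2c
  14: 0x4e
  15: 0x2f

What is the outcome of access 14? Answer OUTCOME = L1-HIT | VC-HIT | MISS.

  [0] addr=0x2e blk=11 s=3: MISS | VC []
  [1] addr=0xa3 blk=40 s=0: MISS | VC []
  [2] addr=0xb1 blk=44 s=4: MISS | VC []
  [3] addr=0x26 blk=9 s=1: MISS | VC []
  [4] addr=0x2e blk=11 s=3: L1-HIT | VC []
  [5] addr=0x2f blk=11 s=3: L1-HIT | VC []
  [6] addr=0xcc blk=51 s=3: MISS | VC [11]
  [7] addr=0xcc blk=51 s=3: L1-HIT | VC [11]
  [8] addr=0xb0 blk=44 s=4: L1-HIT | VC [11]
  [9] addr=0xc1 blk=48 s=0: MISS | VC [11, 40]
  [10] addr=0x22 blk=8 s=0: MISS | VC [11, 40, 48]
  [11] addr=0xc2 blk=48 s=0: VC-HIT | VC [11, 40, 8]
  [12] addr=0xb0 blk=44 s=4: L1-HIT | VC [11, 40, 8]
  [13] addr=0x2c blk=11 s=3: VC-HIT | VC [51, 40, 8]
  [14] addr=0x4e blk=19 s=3: MISS | VC [51, 40, 8, 11]
  [15] addr=0x2f blk=11 s=3: VC-HIT | VC [51, 40, 8, 19]

OUTCOME = MISS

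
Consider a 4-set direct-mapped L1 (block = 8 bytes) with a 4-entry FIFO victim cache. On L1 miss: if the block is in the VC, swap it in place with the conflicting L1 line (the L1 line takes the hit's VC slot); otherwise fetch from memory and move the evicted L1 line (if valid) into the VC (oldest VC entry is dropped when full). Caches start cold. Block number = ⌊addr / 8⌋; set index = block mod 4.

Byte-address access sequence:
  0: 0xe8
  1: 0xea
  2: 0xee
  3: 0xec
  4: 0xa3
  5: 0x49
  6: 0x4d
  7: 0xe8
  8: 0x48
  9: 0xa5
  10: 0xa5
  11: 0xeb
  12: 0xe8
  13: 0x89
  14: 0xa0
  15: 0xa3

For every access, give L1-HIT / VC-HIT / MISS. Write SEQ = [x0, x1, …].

  [0] addr=0xe8 blk=29 s=1: MISS | VC []
  [1] addr=0xea blk=29 s=1: L1-HIT | VC []
  [2] addr=0xee blk=29 s=1: L1-HIT | VC []
  [3] addr=0xec blk=29 s=1: L1-HIT | VC []
  [4] addr=0xa3 blk=20 s=0: MISS | VC []
  [5] addr=0x49 blk=9 s=1: MISS | VC [29]
  [6] addr=0x4d blk=9 s=1: L1-HIT | VC [29]
  [7] addr=0xe8 blk=29 s=1: VC-HIT | VC [9]
  [8] addr=0x48 blk=9 s=1: VC-HIT | VC [29]
  [9] addr=0xa5 blk=20 s=0: L1-HIT | VC [29]
  [10] addr=0xa5 blk=20 s=0: L1-HIT | VC [29]
  [11] addr=0xeb blk=29 s=1: VC-HIT | VC [9]
  [12] addr=0xe8 blk=29 s=1: L1-HIT | VC [9]
  [13] addr=0x89 blk=17 s=1: MISS | VC [9, 29]
  [14] addr=0xa0 blk=20 s=0: L1-HIT | VC [9, 29]
  [15] addr=0xa3 blk=20 s=0: L1-HIT | VC [9, 29]

SEQ = [MISS, L1-HIT, L1-HIT, L1-HIT, MISS, MISS, L1-HIT, VC-HIT, VC-HIT, L1-HIT, L1-HIT, VC-HIT, L1-HIT, MISS, L1-HIT, L1-HIT]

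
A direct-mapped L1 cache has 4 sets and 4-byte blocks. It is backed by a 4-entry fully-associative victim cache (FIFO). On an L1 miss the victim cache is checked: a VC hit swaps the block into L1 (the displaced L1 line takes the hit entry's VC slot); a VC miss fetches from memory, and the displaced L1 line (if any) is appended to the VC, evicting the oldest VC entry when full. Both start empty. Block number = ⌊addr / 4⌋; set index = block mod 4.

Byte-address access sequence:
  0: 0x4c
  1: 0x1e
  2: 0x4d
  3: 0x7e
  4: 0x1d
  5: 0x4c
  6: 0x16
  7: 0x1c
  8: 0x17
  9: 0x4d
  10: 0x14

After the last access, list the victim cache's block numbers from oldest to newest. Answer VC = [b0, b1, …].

VC = [31, 7]

0: 0x4c (blk 19, set 3) → MISS  vc=[]
1: 0x1e (blk 7, set 3) → MISS  vc=[19]
2: 0x4d (blk 19, set 3) → VC-HIT  vc=[7]
3: 0x7e (blk 31, set 3) → MISS  vc=[7, 19]
4: 0x1d (blk 7, set 3) → VC-HIT  vc=[31, 19]
5: 0x4c (blk 19, set 3) → VC-HIT  vc=[31, 7]
6: 0x16 (blk 5, set 1) → MISS  vc=[31, 7]
7: 0x1c (blk 7, set 3) → VC-HIT  vc=[31, 19]
8: 0x17 (blk 5, set 1) → L1-HIT  vc=[31, 19]
9: 0x4d (blk 19, set 3) → VC-HIT  vc=[31, 7]
10: 0x14 (blk 5, set 1) → L1-HIT  vc=[31, 7]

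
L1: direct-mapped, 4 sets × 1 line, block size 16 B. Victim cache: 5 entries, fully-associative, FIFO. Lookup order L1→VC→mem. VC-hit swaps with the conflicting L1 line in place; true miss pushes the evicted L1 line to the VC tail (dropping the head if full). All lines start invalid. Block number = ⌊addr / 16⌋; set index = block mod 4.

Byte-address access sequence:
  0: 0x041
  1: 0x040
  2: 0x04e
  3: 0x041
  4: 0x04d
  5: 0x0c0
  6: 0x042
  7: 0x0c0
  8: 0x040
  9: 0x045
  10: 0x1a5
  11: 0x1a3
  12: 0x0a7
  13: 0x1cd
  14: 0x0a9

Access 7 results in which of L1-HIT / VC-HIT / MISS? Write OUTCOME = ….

OUTCOME = VC-HIT

#0 0x41→b4/s0 MISS; vc=[]
#1 0x40→b4/s0 L1-HIT; vc=[]
#2 0x4e→b4/s0 L1-HIT; vc=[]
#3 0x41→b4/s0 L1-HIT; vc=[]
#4 0x4d→b4/s0 L1-HIT; vc=[]
#5 0xc0→b12/s0 MISS; vc=[4]
#6 0x42→b4/s0 VC-HIT; vc=[12]
#7 0xc0→b12/s0 VC-HIT; vc=[4]
#8 0x40→b4/s0 VC-HIT; vc=[12]
#9 0x45→b4/s0 L1-HIT; vc=[12]
#10 0x1a5→b26/s2 MISS; vc=[12]
#11 0x1a3→b26/s2 L1-HIT; vc=[12]
#12 0xa7→b10/s2 MISS; vc=[12,26]
#13 0x1cd→b28/s0 MISS; vc=[12,26,4]
#14 0xa9→b10/s2 L1-HIT; vc=[12,26,4]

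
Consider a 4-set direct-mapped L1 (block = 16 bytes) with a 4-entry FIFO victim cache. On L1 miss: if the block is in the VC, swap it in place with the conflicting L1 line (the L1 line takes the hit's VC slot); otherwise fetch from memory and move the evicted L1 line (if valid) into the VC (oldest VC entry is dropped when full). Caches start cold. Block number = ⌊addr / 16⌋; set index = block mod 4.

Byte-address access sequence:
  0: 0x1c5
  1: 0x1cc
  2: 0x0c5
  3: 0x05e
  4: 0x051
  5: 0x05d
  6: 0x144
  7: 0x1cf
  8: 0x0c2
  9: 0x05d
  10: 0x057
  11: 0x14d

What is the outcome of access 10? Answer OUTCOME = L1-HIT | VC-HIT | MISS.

OUTCOME = L1-HIT

0: 0x1c5 (blk 28, set 0) → MISS  vc=[]
1: 0x1cc (blk 28, set 0) → L1-HIT  vc=[]
2: 0xc5 (blk 12, set 0) → MISS  vc=[28]
3: 0x5e (blk 5, set 1) → MISS  vc=[28]
4: 0x51 (blk 5, set 1) → L1-HIT  vc=[28]
5: 0x5d (blk 5, set 1) → L1-HIT  vc=[28]
6: 0x144 (blk 20, set 0) → MISS  vc=[28, 12]
7: 0x1cf (blk 28, set 0) → VC-HIT  vc=[20, 12]
8: 0xc2 (blk 12, set 0) → VC-HIT  vc=[20, 28]
9: 0x5d (blk 5, set 1) → L1-HIT  vc=[20, 28]
10: 0x57 (blk 5, set 1) → L1-HIT  vc=[20, 28]
11: 0x14d (blk 20, set 0) → VC-HIT  vc=[12, 28]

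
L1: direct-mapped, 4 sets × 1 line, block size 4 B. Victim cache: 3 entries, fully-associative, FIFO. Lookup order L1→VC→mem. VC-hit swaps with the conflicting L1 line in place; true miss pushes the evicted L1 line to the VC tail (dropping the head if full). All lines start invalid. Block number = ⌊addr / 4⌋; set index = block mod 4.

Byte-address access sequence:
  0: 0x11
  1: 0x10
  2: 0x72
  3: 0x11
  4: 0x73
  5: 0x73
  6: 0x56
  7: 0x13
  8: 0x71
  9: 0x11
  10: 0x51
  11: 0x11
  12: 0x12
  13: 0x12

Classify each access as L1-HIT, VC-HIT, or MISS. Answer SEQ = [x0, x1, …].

0: 0x11 (blk 4, set 0) → MISS  vc=[]
1: 0x10 (blk 4, set 0) → L1-HIT  vc=[]
2: 0x72 (blk 28, set 0) → MISS  vc=[4]
3: 0x11 (blk 4, set 0) → VC-HIT  vc=[28]
4: 0x73 (blk 28, set 0) → VC-HIT  vc=[4]
5: 0x73 (blk 28, set 0) → L1-HIT  vc=[4]
6: 0x56 (blk 21, set 1) → MISS  vc=[4]
7: 0x13 (blk 4, set 0) → VC-HIT  vc=[28]
8: 0x71 (blk 28, set 0) → VC-HIT  vc=[4]
9: 0x11 (blk 4, set 0) → VC-HIT  vc=[28]
10: 0x51 (blk 20, set 0) → MISS  vc=[28, 4]
11: 0x11 (blk 4, set 0) → VC-HIT  vc=[28, 20]
12: 0x12 (blk 4, set 0) → L1-HIT  vc=[28, 20]
13: 0x12 (blk 4, set 0) → L1-HIT  vc=[28, 20]

SEQ = [MISS, L1-HIT, MISS, VC-HIT, VC-HIT, L1-HIT, MISS, VC-HIT, VC-HIT, VC-HIT, MISS, VC-HIT, L1-HIT, L1-HIT]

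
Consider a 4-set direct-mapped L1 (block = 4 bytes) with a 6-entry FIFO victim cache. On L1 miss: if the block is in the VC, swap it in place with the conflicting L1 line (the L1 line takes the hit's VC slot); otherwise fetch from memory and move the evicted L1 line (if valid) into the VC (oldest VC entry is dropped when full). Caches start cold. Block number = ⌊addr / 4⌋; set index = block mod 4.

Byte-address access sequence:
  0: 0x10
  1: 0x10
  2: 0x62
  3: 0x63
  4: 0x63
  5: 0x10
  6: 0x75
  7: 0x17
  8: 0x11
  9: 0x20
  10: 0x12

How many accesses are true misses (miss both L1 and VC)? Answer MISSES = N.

0: 0x10 (blk 4, set 0) → MISS  vc=[]
1: 0x10 (blk 4, set 0) → L1-HIT  vc=[]
2: 0x62 (blk 24, set 0) → MISS  vc=[4]
3: 0x63 (blk 24, set 0) → L1-HIT  vc=[4]
4: 0x63 (blk 24, set 0) → L1-HIT  vc=[4]
5: 0x10 (blk 4, set 0) → VC-HIT  vc=[24]
6: 0x75 (blk 29, set 1) → MISS  vc=[24]
7: 0x17 (blk 5, set 1) → MISS  vc=[24, 29]
8: 0x11 (blk 4, set 0) → L1-HIT  vc=[24, 29]
9: 0x20 (blk 8, set 0) → MISS  vc=[24, 29, 4]
10: 0x12 (blk 4, set 0) → VC-HIT  vc=[24, 29, 8]

MISSES = 5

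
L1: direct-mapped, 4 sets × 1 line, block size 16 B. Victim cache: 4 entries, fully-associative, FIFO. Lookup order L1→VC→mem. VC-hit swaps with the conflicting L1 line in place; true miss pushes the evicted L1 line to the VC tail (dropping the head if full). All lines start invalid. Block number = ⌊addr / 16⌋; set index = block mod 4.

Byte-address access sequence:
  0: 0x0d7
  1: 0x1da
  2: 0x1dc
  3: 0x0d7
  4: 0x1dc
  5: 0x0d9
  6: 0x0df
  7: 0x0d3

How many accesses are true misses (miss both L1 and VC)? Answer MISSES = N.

MISSES = 2

0: 0xd7 (blk 13, set 1) → MISS  vc=[]
1: 0x1da (blk 29, set 1) → MISS  vc=[13]
2: 0x1dc (blk 29, set 1) → L1-HIT  vc=[13]
3: 0xd7 (blk 13, set 1) → VC-HIT  vc=[29]
4: 0x1dc (blk 29, set 1) → VC-HIT  vc=[13]
5: 0xd9 (blk 13, set 1) → VC-HIT  vc=[29]
6: 0xdf (blk 13, set 1) → L1-HIT  vc=[29]
7: 0xd3 (blk 13, set 1) → L1-HIT  vc=[29]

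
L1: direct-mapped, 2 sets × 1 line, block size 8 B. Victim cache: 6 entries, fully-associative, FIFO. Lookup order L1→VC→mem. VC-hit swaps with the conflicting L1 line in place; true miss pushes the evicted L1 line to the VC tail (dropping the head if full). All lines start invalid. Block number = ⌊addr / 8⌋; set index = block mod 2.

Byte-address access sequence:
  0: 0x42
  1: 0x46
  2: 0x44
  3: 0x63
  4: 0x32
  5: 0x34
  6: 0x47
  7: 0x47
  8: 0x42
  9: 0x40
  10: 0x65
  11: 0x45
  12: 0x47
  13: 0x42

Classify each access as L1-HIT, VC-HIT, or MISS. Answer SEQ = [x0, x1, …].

SEQ = [MISS, L1-HIT, L1-HIT, MISS, MISS, L1-HIT, VC-HIT, L1-HIT, L1-HIT, L1-HIT, VC-HIT, VC-HIT, L1-HIT, L1-HIT]

#0 0x42→b8/s0 MISS; vc=[]
#1 0x46→b8/s0 L1-HIT; vc=[]
#2 0x44→b8/s0 L1-HIT; vc=[]
#3 0x63→b12/s0 MISS; vc=[8]
#4 0x32→b6/s0 MISS; vc=[8,12]
#5 0x34→b6/s0 L1-HIT; vc=[8,12]
#6 0x47→b8/s0 VC-HIT; vc=[6,12]
#7 0x47→b8/s0 L1-HIT; vc=[6,12]
#8 0x42→b8/s0 L1-HIT; vc=[6,12]
#9 0x40→b8/s0 L1-HIT; vc=[6,12]
#10 0x65→b12/s0 VC-HIT; vc=[6,8]
#11 0x45→b8/s0 VC-HIT; vc=[6,12]
#12 0x47→b8/s0 L1-HIT; vc=[6,12]
#13 0x42→b8/s0 L1-HIT; vc=[6,12]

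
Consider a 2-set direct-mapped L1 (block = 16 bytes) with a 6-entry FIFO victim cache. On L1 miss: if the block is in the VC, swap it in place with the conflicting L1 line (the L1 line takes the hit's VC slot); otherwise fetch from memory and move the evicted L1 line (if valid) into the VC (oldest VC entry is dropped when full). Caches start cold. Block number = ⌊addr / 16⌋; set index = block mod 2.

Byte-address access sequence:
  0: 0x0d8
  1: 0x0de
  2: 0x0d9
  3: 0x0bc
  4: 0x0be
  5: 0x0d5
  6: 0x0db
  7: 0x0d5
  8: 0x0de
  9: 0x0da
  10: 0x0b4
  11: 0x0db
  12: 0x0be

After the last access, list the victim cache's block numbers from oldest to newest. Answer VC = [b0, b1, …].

VC = [13]

  [0] addr=0xd8 blk=13 s=1: MISS | VC []
  [1] addr=0xde blk=13 s=1: L1-HIT | VC []
  [2] addr=0xd9 blk=13 s=1: L1-HIT | VC []
  [3] addr=0xbc blk=11 s=1: MISS | VC [13]
  [4] addr=0xbe blk=11 s=1: L1-HIT | VC [13]
  [5] addr=0xd5 blk=13 s=1: VC-HIT | VC [11]
  [6] addr=0xdb blk=13 s=1: L1-HIT | VC [11]
  [7] addr=0xd5 blk=13 s=1: L1-HIT | VC [11]
  [8] addr=0xde blk=13 s=1: L1-HIT | VC [11]
  [9] addr=0xda blk=13 s=1: L1-HIT | VC [11]
  [10] addr=0xb4 blk=11 s=1: VC-HIT | VC [13]
  [11] addr=0xdb blk=13 s=1: VC-HIT | VC [11]
  [12] addr=0xbe blk=11 s=1: VC-HIT | VC [13]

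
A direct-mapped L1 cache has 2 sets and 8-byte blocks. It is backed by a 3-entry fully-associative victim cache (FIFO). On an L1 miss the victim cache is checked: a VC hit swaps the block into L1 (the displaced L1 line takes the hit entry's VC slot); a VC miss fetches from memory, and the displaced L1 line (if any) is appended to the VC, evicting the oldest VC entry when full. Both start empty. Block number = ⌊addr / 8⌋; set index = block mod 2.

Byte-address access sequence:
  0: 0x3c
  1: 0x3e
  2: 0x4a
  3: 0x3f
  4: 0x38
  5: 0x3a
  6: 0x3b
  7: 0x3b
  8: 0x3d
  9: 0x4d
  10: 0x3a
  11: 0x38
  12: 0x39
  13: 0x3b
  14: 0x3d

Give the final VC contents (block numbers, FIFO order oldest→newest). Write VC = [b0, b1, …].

  [0] addr=0x3c blk=7 s=1: MISS | VC []
  [1] addr=0x3e blk=7 s=1: L1-HIT | VC []
  [2] addr=0x4a blk=9 s=1: MISS | VC [7]
  [3] addr=0x3f blk=7 s=1: VC-HIT | VC [9]
  [4] addr=0x38 blk=7 s=1: L1-HIT | VC [9]
  [5] addr=0x3a blk=7 s=1: L1-HIT | VC [9]
  [6] addr=0x3b blk=7 s=1: L1-HIT | VC [9]
  [7] addr=0x3b blk=7 s=1: L1-HIT | VC [9]
  [8] addr=0x3d blk=7 s=1: L1-HIT | VC [9]
  [9] addr=0x4d blk=9 s=1: VC-HIT | VC [7]
  [10] addr=0x3a blk=7 s=1: VC-HIT | VC [9]
  [11] addr=0x38 blk=7 s=1: L1-HIT | VC [9]
  [12] addr=0x39 blk=7 s=1: L1-HIT | VC [9]
  [13] addr=0x3b blk=7 s=1: L1-HIT | VC [9]
  [14] addr=0x3d blk=7 s=1: L1-HIT | VC [9]

VC = [9]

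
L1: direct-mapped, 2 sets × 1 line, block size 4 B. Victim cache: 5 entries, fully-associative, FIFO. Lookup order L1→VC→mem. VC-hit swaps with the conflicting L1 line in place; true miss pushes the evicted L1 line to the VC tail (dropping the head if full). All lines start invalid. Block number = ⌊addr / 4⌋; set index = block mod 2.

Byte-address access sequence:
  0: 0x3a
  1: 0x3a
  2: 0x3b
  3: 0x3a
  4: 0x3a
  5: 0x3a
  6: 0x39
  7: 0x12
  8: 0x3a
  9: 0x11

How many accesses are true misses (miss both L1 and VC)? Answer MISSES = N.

MISSES = 2

0: 0x3a (blk 14, set 0) → MISS  vc=[]
1: 0x3a (blk 14, set 0) → L1-HIT  vc=[]
2: 0x3b (blk 14, set 0) → L1-HIT  vc=[]
3: 0x3a (blk 14, set 0) → L1-HIT  vc=[]
4: 0x3a (blk 14, set 0) → L1-HIT  vc=[]
5: 0x3a (blk 14, set 0) → L1-HIT  vc=[]
6: 0x39 (blk 14, set 0) → L1-HIT  vc=[]
7: 0x12 (blk 4, set 0) → MISS  vc=[14]
8: 0x3a (blk 14, set 0) → VC-HIT  vc=[4]
9: 0x11 (blk 4, set 0) → VC-HIT  vc=[14]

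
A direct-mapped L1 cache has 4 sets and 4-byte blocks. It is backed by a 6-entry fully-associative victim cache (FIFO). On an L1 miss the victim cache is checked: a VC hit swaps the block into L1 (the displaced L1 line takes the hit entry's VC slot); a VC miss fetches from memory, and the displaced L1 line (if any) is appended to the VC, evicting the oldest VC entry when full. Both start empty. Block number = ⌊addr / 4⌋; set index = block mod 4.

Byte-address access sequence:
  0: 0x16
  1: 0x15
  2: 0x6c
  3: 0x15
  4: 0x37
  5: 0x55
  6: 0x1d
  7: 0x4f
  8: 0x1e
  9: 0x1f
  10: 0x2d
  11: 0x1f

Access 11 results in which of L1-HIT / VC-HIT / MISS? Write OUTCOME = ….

#0 0x16→b5/s1 MISS; vc=[]
#1 0x15→b5/s1 L1-HIT; vc=[]
#2 0x6c→b27/s3 MISS; vc=[]
#3 0x15→b5/s1 L1-HIT; vc=[]
#4 0x37→b13/s1 MISS; vc=[5]
#5 0x55→b21/s1 MISS; vc=[5,13]
#6 0x1d→b7/s3 MISS; vc=[5,13,27]
#7 0x4f→b19/s3 MISS; vc=[5,13,27,7]
#8 0x1e→b7/s3 VC-HIT; vc=[5,13,27,19]
#9 0x1f→b7/s3 L1-HIT; vc=[5,13,27,19]
#10 0x2d→b11/s3 MISS; vc=[5,13,27,19,7]
#11 0x1f→b7/s3 VC-HIT; vc=[5,13,27,19,11]

OUTCOME = VC-HIT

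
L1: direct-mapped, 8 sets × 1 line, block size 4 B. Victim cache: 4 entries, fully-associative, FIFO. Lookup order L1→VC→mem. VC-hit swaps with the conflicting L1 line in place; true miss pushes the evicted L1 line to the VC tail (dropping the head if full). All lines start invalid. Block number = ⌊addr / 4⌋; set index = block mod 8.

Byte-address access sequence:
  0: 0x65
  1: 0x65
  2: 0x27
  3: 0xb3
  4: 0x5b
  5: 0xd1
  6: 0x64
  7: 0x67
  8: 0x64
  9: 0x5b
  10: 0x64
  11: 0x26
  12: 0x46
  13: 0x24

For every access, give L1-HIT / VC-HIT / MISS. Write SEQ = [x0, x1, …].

#0 0x65→b25/s1 MISS; vc=[]
#1 0x65→b25/s1 L1-HIT; vc=[]
#2 0x27→b9/s1 MISS; vc=[25]
#3 0xb3→b44/s4 MISS; vc=[25]
#4 0x5b→b22/s6 MISS; vc=[25]
#5 0xd1→b52/s4 MISS; vc=[25,44]
#6 0x64→b25/s1 VC-HIT; vc=[9,44]
#7 0x67→b25/s1 L1-HIT; vc=[9,44]
#8 0x64→b25/s1 L1-HIT; vc=[9,44]
#9 0x5b→b22/s6 L1-HIT; vc=[9,44]
#10 0x64→b25/s1 L1-HIT; vc=[9,44]
#11 0x26→b9/s1 VC-HIT; vc=[25,44]
#12 0x46→b17/s1 MISS; vc=[25,44,9]
#13 0x24→b9/s1 VC-HIT; vc=[25,44,17]

SEQ = [MISS, L1-HIT, MISS, MISS, MISS, MISS, VC-HIT, L1-HIT, L1-HIT, L1-HIT, L1-HIT, VC-HIT, MISS, VC-HIT]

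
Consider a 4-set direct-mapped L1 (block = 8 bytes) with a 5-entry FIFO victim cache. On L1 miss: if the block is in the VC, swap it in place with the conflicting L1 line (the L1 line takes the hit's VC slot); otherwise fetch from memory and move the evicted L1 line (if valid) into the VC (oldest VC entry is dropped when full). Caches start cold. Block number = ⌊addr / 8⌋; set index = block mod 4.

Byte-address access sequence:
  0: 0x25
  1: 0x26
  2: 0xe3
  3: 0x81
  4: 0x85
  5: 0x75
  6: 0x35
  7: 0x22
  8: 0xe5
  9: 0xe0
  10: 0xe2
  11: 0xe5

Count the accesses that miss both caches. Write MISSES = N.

#0 0x25→b4/s0 MISS; vc=[]
#1 0x26→b4/s0 L1-HIT; vc=[]
#2 0xe3→b28/s0 MISS; vc=[4]
#3 0x81→b16/s0 MISS; vc=[4,28]
#4 0x85→b16/s0 L1-HIT; vc=[4,28]
#5 0x75→b14/s2 MISS; vc=[4,28]
#6 0x35→b6/s2 MISS; vc=[4,28,14]
#7 0x22→b4/s0 VC-HIT; vc=[16,28,14]
#8 0xe5→b28/s0 VC-HIT; vc=[16,4,14]
#9 0xe0→b28/s0 L1-HIT; vc=[16,4,14]
#10 0xe2→b28/s0 L1-HIT; vc=[16,4,14]
#11 0xe5→b28/s0 L1-HIT; vc=[16,4,14]

MISSES = 5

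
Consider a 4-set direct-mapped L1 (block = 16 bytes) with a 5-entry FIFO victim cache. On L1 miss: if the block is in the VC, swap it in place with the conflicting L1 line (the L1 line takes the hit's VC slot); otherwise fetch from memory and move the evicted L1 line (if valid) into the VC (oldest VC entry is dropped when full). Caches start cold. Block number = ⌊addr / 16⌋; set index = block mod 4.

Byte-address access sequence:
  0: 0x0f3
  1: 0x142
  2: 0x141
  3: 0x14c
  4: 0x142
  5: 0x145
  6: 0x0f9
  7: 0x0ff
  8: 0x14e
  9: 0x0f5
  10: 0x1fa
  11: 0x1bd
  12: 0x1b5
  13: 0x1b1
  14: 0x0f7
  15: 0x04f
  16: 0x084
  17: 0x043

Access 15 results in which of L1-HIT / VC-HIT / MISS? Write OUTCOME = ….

OUTCOME = MISS

#0 0xf3→b15/s3 MISS; vc=[]
#1 0x142→b20/s0 MISS; vc=[]
#2 0x141→b20/s0 L1-HIT; vc=[]
#3 0x14c→b20/s0 L1-HIT; vc=[]
#4 0x142→b20/s0 L1-HIT; vc=[]
#5 0x145→b20/s0 L1-HIT; vc=[]
#6 0xf9→b15/s3 L1-HIT; vc=[]
#7 0xff→b15/s3 L1-HIT; vc=[]
#8 0x14e→b20/s0 L1-HIT; vc=[]
#9 0xf5→b15/s3 L1-HIT; vc=[]
#10 0x1fa→b31/s3 MISS; vc=[15]
#11 0x1bd→b27/s3 MISS; vc=[15,31]
#12 0x1b5→b27/s3 L1-HIT; vc=[15,31]
#13 0x1b1→b27/s3 L1-HIT; vc=[15,31]
#14 0xf7→b15/s3 VC-HIT; vc=[27,31]
#15 0x4f→b4/s0 MISS; vc=[27,31,20]
#16 0x84→b8/s0 MISS; vc=[27,31,20,4]
#17 0x43→b4/s0 VC-HIT; vc=[27,31,20,8]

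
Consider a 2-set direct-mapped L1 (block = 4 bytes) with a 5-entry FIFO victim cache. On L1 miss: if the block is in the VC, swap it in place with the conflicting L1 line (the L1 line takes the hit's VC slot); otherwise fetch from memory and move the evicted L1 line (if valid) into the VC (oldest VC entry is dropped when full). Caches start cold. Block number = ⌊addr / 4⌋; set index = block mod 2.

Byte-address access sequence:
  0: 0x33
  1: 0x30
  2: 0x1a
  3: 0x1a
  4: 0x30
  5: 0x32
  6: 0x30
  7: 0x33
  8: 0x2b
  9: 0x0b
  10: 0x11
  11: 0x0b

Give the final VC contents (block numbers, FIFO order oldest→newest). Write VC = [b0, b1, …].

  [0] addr=0x33 blk=12 s=0: MISS | VC []
  [1] addr=0x30 blk=12 s=0: L1-HIT | VC []
  [2] addr=0x1a blk=6 s=0: MISS | VC [12]
  [3] addr=0x1a blk=6 s=0: L1-HIT | VC [12]
  [4] addr=0x30 blk=12 s=0: VC-HIT | VC [6]
  [5] addr=0x32 blk=12 s=0: L1-HIT | VC [6]
  [6] addr=0x30 blk=12 s=0: L1-HIT | VC [6]
  [7] addr=0x33 blk=12 s=0: L1-HIT | VC [6]
  [8] addr=0x2b blk=10 s=0: MISS | VC [6, 12]
  [9] addr=0xb blk=2 s=0: MISS | VC [6, 12, 10]
  [10] addr=0x11 blk=4 s=0: MISS | VC [6, 12, 10, 2]
  [11] addr=0xb blk=2 s=0: VC-HIT | VC [6, 12, 10, 4]

VC = [6, 12, 10, 4]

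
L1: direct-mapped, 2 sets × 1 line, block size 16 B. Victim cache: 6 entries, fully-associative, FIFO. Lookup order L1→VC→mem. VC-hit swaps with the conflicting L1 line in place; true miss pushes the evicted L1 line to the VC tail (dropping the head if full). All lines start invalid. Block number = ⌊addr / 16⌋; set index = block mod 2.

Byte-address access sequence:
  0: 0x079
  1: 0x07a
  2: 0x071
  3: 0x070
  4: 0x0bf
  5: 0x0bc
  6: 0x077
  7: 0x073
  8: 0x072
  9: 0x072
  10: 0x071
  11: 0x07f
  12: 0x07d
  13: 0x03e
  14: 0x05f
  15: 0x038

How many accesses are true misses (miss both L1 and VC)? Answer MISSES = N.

MISSES = 4

#0 0x79→b7/s1 MISS; vc=[]
#1 0x7a→b7/s1 L1-HIT; vc=[]
#2 0x71→b7/s1 L1-HIT; vc=[]
#3 0x70→b7/s1 L1-HIT; vc=[]
#4 0xbf→b11/s1 MISS; vc=[7]
#5 0xbc→b11/s1 L1-HIT; vc=[7]
#6 0x77→b7/s1 VC-HIT; vc=[11]
#7 0x73→b7/s1 L1-HIT; vc=[11]
#8 0x72→b7/s1 L1-HIT; vc=[11]
#9 0x72→b7/s1 L1-HIT; vc=[11]
#10 0x71→b7/s1 L1-HIT; vc=[11]
#11 0x7f→b7/s1 L1-HIT; vc=[11]
#12 0x7d→b7/s1 L1-HIT; vc=[11]
#13 0x3e→b3/s1 MISS; vc=[11,7]
#14 0x5f→b5/s1 MISS; vc=[11,7,3]
#15 0x38→b3/s1 VC-HIT; vc=[11,7,5]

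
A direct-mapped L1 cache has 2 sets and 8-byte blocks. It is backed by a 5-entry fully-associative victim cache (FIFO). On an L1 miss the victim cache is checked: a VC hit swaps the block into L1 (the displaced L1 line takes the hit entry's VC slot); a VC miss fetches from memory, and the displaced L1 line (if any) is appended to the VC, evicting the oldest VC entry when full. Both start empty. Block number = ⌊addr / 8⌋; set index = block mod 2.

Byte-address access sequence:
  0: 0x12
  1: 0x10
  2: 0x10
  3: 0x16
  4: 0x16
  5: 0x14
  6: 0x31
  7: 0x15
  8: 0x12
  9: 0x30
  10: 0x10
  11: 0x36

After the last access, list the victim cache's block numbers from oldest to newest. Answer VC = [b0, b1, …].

VC = [2]

  [0] addr=0x12 blk=2 s=0: MISS | VC []
  [1] addr=0x10 blk=2 s=0: L1-HIT | VC []
  [2] addr=0x10 blk=2 s=0: L1-HIT | VC []
  [3] addr=0x16 blk=2 s=0: L1-HIT | VC []
  [4] addr=0x16 blk=2 s=0: L1-HIT | VC []
  [5] addr=0x14 blk=2 s=0: L1-HIT | VC []
  [6] addr=0x31 blk=6 s=0: MISS | VC [2]
  [7] addr=0x15 blk=2 s=0: VC-HIT | VC [6]
  [8] addr=0x12 blk=2 s=0: L1-HIT | VC [6]
  [9] addr=0x30 blk=6 s=0: VC-HIT | VC [2]
  [10] addr=0x10 blk=2 s=0: VC-HIT | VC [6]
  [11] addr=0x36 blk=6 s=0: VC-HIT | VC [2]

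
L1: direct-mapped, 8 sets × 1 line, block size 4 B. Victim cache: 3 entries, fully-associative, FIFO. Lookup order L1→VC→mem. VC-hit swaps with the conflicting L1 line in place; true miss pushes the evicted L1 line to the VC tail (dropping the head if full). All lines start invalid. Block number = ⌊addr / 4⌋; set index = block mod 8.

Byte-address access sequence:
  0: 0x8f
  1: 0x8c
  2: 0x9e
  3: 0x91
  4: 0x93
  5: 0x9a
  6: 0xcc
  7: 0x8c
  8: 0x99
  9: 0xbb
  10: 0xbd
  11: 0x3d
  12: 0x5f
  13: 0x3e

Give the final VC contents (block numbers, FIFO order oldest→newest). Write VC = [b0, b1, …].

VC = [39, 47, 23]

  [0] addr=0x8f blk=35 s=3: MISS | VC []
  [1] addr=0x8c blk=35 s=3: L1-HIT | VC []
  [2] addr=0x9e blk=39 s=7: MISS | VC []
  [3] addr=0x91 blk=36 s=4: MISS | VC []
  [4] addr=0x93 blk=36 s=4: L1-HIT | VC []
  [5] addr=0x9a blk=38 s=6: MISS | VC []
  [6] addr=0xcc blk=51 s=3: MISS | VC [35]
  [7] addr=0x8c blk=35 s=3: VC-HIT | VC [51]
  [8] addr=0x99 blk=38 s=6: L1-HIT | VC [51]
  [9] addr=0xbb blk=46 s=6: MISS | VC [51, 38]
  [10] addr=0xbd blk=47 s=7: MISS | VC [51, 38, 39]
  [11] addr=0x3d blk=15 s=7: MISS | VC [38, 39, 47]
  [12] addr=0x5f blk=23 s=7: MISS | VC [39, 47, 15]
  [13] addr=0x3e blk=15 s=7: VC-HIT | VC [39, 47, 23]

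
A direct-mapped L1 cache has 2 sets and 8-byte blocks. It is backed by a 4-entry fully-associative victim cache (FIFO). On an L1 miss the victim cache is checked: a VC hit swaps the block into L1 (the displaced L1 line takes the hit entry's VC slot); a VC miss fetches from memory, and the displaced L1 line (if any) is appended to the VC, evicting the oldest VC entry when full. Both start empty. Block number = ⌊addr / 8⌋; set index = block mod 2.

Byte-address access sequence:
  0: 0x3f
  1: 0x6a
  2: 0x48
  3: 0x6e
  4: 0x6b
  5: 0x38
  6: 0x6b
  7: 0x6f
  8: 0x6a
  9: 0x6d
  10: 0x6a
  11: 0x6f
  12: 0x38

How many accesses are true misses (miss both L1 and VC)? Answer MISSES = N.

#0 0x3f→b7/s1 MISS; vc=[]
#1 0x6a→b13/s1 MISS; vc=[7]
#2 0x48→b9/s1 MISS; vc=[7,13]
#3 0x6e→b13/s1 VC-HIT; vc=[7,9]
#4 0x6b→b13/s1 L1-HIT; vc=[7,9]
#5 0x38→b7/s1 VC-HIT; vc=[13,9]
#6 0x6b→b13/s1 VC-HIT; vc=[7,9]
#7 0x6f→b13/s1 L1-HIT; vc=[7,9]
#8 0x6a→b13/s1 L1-HIT; vc=[7,9]
#9 0x6d→b13/s1 L1-HIT; vc=[7,9]
#10 0x6a→b13/s1 L1-HIT; vc=[7,9]
#11 0x6f→b13/s1 L1-HIT; vc=[7,9]
#12 0x38→b7/s1 VC-HIT; vc=[13,9]

MISSES = 3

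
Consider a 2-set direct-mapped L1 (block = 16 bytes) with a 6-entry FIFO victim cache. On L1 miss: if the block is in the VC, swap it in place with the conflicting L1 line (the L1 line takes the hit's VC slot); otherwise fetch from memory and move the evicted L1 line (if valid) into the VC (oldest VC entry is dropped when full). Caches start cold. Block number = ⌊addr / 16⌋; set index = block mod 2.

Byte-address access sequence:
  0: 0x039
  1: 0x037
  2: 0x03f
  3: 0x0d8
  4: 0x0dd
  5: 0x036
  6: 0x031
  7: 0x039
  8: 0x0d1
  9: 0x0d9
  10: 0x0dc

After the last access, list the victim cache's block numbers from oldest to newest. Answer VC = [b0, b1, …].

#0 0x39→b3/s1 MISS; vc=[]
#1 0x37→b3/s1 L1-HIT; vc=[]
#2 0x3f→b3/s1 L1-HIT; vc=[]
#3 0xd8→b13/s1 MISS; vc=[3]
#4 0xdd→b13/s1 L1-HIT; vc=[3]
#5 0x36→b3/s1 VC-HIT; vc=[13]
#6 0x31→b3/s1 L1-HIT; vc=[13]
#7 0x39→b3/s1 L1-HIT; vc=[13]
#8 0xd1→b13/s1 VC-HIT; vc=[3]
#9 0xd9→b13/s1 L1-HIT; vc=[3]
#10 0xdc→b13/s1 L1-HIT; vc=[3]

VC = [3]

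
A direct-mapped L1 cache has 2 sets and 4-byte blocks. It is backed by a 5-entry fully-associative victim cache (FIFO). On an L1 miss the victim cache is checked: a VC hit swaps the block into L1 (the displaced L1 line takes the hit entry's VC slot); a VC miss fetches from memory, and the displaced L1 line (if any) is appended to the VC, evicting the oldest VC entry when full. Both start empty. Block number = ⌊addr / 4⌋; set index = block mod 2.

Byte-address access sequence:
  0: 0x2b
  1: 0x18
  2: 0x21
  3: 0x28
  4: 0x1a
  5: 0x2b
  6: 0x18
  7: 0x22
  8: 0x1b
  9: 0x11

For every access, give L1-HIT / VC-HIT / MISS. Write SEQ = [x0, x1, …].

0: 0x2b (blk 10, set 0) → MISS  vc=[]
1: 0x18 (blk 6, set 0) → MISS  vc=[10]
2: 0x21 (blk 8, set 0) → MISS  vc=[10, 6]
3: 0x28 (blk 10, set 0) → VC-HIT  vc=[8, 6]
4: 0x1a (blk 6, set 0) → VC-HIT  vc=[8, 10]
5: 0x2b (blk 10, set 0) → VC-HIT  vc=[8, 6]
6: 0x18 (blk 6, set 0) → VC-HIT  vc=[8, 10]
7: 0x22 (blk 8, set 0) → VC-HIT  vc=[6, 10]
8: 0x1b (blk 6, set 0) → VC-HIT  vc=[8, 10]
9: 0x11 (blk 4, set 0) → MISS  vc=[8, 10, 6]

SEQ = [MISS, MISS, MISS, VC-HIT, VC-HIT, VC-HIT, VC-HIT, VC-HIT, VC-HIT, MISS]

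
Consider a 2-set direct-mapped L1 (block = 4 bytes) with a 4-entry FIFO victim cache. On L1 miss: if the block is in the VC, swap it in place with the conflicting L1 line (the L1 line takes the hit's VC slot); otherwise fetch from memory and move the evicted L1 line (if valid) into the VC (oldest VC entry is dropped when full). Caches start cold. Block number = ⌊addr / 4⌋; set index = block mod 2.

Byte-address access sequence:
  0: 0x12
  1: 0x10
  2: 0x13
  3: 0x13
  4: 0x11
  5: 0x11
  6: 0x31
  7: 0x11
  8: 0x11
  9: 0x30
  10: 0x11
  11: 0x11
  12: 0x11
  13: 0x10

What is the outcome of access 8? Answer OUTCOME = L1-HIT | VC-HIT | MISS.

#0 0x12→b4/s0 MISS; vc=[]
#1 0x10→b4/s0 L1-HIT; vc=[]
#2 0x13→b4/s0 L1-HIT; vc=[]
#3 0x13→b4/s0 L1-HIT; vc=[]
#4 0x11→b4/s0 L1-HIT; vc=[]
#5 0x11→b4/s0 L1-HIT; vc=[]
#6 0x31→b12/s0 MISS; vc=[4]
#7 0x11→b4/s0 VC-HIT; vc=[12]
#8 0x11→b4/s0 L1-HIT; vc=[12]
#9 0x30→b12/s0 VC-HIT; vc=[4]
#10 0x11→b4/s0 VC-HIT; vc=[12]
#11 0x11→b4/s0 L1-HIT; vc=[12]
#12 0x11→b4/s0 L1-HIT; vc=[12]
#13 0x10→b4/s0 L1-HIT; vc=[12]

OUTCOME = L1-HIT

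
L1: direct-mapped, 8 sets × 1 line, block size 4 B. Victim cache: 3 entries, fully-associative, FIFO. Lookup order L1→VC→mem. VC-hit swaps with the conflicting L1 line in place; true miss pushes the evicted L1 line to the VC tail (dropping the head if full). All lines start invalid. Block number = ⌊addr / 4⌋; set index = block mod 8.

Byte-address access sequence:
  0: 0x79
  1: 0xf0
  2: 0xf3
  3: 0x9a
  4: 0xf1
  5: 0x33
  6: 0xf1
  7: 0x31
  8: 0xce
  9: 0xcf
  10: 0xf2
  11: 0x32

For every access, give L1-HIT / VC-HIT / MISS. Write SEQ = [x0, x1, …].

SEQ = [MISS, MISS, L1-HIT, MISS, L1-HIT, MISS, VC-HIT, VC-HIT, MISS, L1-HIT, VC-HIT, VC-HIT]

  [0] addr=0x79 blk=30 s=6: MISS | VC []
  [1] addr=0xf0 blk=60 s=4: MISS | VC []
  [2] addr=0xf3 blk=60 s=4: L1-HIT | VC []
  [3] addr=0x9a blk=38 s=6: MISS | VC [30]
  [4] addr=0xf1 blk=60 s=4: L1-HIT | VC [30]
  [5] addr=0x33 blk=12 s=4: MISS | VC [30, 60]
  [6] addr=0xf1 blk=60 s=4: VC-HIT | VC [30, 12]
  [7] addr=0x31 blk=12 s=4: VC-HIT | VC [30, 60]
  [8] addr=0xce blk=51 s=3: MISS | VC [30, 60]
  [9] addr=0xcf blk=51 s=3: L1-HIT | VC [30, 60]
  [10] addr=0xf2 blk=60 s=4: VC-HIT | VC [30, 12]
  [11] addr=0x32 blk=12 s=4: VC-HIT | VC [30, 60]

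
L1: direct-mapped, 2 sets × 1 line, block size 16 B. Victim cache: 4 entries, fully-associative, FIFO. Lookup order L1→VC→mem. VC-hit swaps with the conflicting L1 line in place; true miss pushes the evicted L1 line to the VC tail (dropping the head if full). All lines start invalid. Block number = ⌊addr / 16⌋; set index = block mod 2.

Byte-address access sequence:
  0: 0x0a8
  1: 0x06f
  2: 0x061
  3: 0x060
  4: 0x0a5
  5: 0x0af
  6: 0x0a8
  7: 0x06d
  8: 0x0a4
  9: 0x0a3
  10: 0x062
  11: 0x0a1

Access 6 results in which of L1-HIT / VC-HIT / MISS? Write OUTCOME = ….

#0 0xa8→b10/s0 MISS; vc=[]
#1 0x6f→b6/s0 MISS; vc=[10]
#2 0x61→b6/s0 L1-HIT; vc=[10]
#3 0x60→b6/s0 L1-HIT; vc=[10]
#4 0xa5→b10/s0 VC-HIT; vc=[6]
#5 0xaf→b10/s0 L1-HIT; vc=[6]
#6 0xa8→b10/s0 L1-HIT; vc=[6]
#7 0x6d→b6/s0 VC-HIT; vc=[10]
#8 0xa4→b10/s0 VC-HIT; vc=[6]
#9 0xa3→b10/s0 L1-HIT; vc=[6]
#10 0x62→b6/s0 VC-HIT; vc=[10]
#11 0xa1→b10/s0 VC-HIT; vc=[6]

OUTCOME = L1-HIT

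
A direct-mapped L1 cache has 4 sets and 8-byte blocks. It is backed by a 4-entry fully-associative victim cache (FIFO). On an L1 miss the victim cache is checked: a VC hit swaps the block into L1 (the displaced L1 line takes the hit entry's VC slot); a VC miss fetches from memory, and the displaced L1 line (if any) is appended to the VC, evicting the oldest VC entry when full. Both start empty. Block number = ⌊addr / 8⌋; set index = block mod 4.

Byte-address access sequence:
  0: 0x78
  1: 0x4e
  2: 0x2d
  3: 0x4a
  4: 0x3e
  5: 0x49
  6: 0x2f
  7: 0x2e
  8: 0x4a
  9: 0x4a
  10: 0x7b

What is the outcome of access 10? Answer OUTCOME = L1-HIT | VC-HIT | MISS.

OUTCOME = VC-HIT

0: 0x78 (blk 15, set 3) → MISS  vc=[]
1: 0x4e (blk 9, set 1) → MISS  vc=[]
2: 0x2d (blk 5, set 1) → MISS  vc=[9]
3: 0x4a (blk 9, set 1) → VC-HIT  vc=[5]
4: 0x3e (blk 7, set 3) → MISS  vc=[5, 15]
5: 0x49 (blk 9, set 1) → L1-HIT  vc=[5, 15]
6: 0x2f (blk 5, set 1) → VC-HIT  vc=[9, 15]
7: 0x2e (blk 5, set 1) → L1-HIT  vc=[9, 15]
8: 0x4a (blk 9, set 1) → VC-HIT  vc=[5, 15]
9: 0x4a (blk 9, set 1) → L1-HIT  vc=[5, 15]
10: 0x7b (blk 15, set 3) → VC-HIT  vc=[5, 7]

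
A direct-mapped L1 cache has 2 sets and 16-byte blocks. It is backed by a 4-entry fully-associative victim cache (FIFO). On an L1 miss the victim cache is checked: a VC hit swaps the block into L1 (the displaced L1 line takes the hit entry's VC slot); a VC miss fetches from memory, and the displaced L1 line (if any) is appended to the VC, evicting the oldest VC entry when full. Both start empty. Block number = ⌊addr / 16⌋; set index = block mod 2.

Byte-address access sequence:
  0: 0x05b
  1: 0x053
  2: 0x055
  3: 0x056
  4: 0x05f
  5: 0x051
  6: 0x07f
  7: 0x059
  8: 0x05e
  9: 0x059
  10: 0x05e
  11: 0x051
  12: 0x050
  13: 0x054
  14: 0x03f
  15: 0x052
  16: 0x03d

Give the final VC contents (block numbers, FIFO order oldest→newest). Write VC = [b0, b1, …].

VC = [7, 5]

#0 0x5b→b5/s1 MISS; vc=[]
#1 0x53→b5/s1 L1-HIT; vc=[]
#2 0x55→b5/s1 L1-HIT; vc=[]
#3 0x56→b5/s1 L1-HIT; vc=[]
#4 0x5f→b5/s1 L1-HIT; vc=[]
#5 0x51→b5/s1 L1-HIT; vc=[]
#6 0x7f→b7/s1 MISS; vc=[5]
#7 0x59→b5/s1 VC-HIT; vc=[7]
#8 0x5e→b5/s1 L1-HIT; vc=[7]
#9 0x59→b5/s1 L1-HIT; vc=[7]
#10 0x5e→b5/s1 L1-HIT; vc=[7]
#11 0x51→b5/s1 L1-HIT; vc=[7]
#12 0x50→b5/s1 L1-HIT; vc=[7]
#13 0x54→b5/s1 L1-HIT; vc=[7]
#14 0x3f→b3/s1 MISS; vc=[7,5]
#15 0x52→b5/s1 VC-HIT; vc=[7,3]
#16 0x3d→b3/s1 VC-HIT; vc=[7,5]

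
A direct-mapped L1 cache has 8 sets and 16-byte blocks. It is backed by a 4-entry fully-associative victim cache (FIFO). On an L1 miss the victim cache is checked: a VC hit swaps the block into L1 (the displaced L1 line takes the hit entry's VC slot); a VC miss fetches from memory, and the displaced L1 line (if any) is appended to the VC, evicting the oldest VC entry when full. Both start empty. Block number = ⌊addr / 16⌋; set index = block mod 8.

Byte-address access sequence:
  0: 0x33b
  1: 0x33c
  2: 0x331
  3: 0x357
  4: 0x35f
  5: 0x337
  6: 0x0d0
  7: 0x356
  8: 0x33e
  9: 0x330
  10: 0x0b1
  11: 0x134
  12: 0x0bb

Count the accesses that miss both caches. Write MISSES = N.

MISSES = 5

0: 0x33b (blk 51, set 3) → MISS  vc=[]
1: 0x33c (blk 51, set 3) → L1-HIT  vc=[]
2: 0x331 (blk 51, set 3) → L1-HIT  vc=[]
3: 0x357 (blk 53, set 5) → MISS  vc=[]
4: 0x35f (blk 53, set 5) → L1-HIT  vc=[]
5: 0x337 (blk 51, set 3) → L1-HIT  vc=[]
6: 0xd0 (blk 13, set 5) → MISS  vc=[53]
7: 0x356 (blk 53, set 5) → VC-HIT  vc=[13]
8: 0x33e (blk 51, set 3) → L1-HIT  vc=[13]
9: 0x330 (blk 51, set 3) → L1-HIT  vc=[13]
10: 0xb1 (blk 11, set 3) → MISS  vc=[13, 51]
11: 0x134 (blk 19, set 3) → MISS  vc=[13, 51, 11]
12: 0xbb (blk 11, set 3) → VC-HIT  vc=[13, 51, 19]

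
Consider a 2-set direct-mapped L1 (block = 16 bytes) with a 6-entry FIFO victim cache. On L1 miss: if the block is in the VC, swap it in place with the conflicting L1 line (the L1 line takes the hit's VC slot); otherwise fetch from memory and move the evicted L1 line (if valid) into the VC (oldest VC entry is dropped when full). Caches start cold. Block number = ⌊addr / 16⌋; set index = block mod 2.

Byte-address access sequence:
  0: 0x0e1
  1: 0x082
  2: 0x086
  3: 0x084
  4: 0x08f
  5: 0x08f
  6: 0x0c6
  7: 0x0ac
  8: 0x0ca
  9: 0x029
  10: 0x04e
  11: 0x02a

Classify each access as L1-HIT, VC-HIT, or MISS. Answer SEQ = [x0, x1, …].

SEQ = [MISS, MISS, L1-HIT, L1-HIT, L1-HIT, L1-HIT, MISS, MISS, VC-HIT, MISS, MISS, VC-HIT]

#0 0xe1→b14/s0 MISS; vc=[]
#1 0x82→b8/s0 MISS; vc=[14]
#2 0x86→b8/s0 L1-HIT; vc=[14]
#3 0x84→b8/s0 L1-HIT; vc=[14]
#4 0x8f→b8/s0 L1-HIT; vc=[14]
#5 0x8f→b8/s0 L1-HIT; vc=[14]
#6 0xc6→b12/s0 MISS; vc=[14,8]
#7 0xac→b10/s0 MISS; vc=[14,8,12]
#8 0xca→b12/s0 VC-HIT; vc=[14,8,10]
#9 0x29→b2/s0 MISS; vc=[14,8,10,12]
#10 0x4e→b4/s0 MISS; vc=[14,8,10,12,2]
#11 0x2a→b2/s0 VC-HIT; vc=[14,8,10,12,4]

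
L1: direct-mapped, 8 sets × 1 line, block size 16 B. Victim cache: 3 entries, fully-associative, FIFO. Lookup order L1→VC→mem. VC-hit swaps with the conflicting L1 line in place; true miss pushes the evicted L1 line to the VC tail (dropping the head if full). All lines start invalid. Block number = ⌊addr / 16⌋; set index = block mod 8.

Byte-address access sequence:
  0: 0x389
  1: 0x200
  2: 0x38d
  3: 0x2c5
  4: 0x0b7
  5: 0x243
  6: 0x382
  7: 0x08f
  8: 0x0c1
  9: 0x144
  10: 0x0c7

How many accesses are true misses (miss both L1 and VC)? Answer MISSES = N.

#0 0x389→b56/s0 MISS; vc=[]
#1 0x200→b32/s0 MISS; vc=[56]
#2 0x38d→b56/s0 VC-HIT; vc=[32]
#3 0x2c5→b44/s4 MISS; vc=[32]
#4 0xb7→b11/s3 MISS; vc=[32]
#5 0x243→b36/s4 MISS; vc=[32,44]
#6 0x382→b56/s0 L1-HIT; vc=[32,44]
#7 0x8f→b8/s0 MISS; vc=[32,44,56]
#8 0xc1→b12/s4 MISS; vc=[44,56,36]
#9 0x144→b20/s4 MISS; vc=[56,36,12]
#10 0xc7→b12/s4 VC-HIT; vc=[56,36,20]

MISSES = 8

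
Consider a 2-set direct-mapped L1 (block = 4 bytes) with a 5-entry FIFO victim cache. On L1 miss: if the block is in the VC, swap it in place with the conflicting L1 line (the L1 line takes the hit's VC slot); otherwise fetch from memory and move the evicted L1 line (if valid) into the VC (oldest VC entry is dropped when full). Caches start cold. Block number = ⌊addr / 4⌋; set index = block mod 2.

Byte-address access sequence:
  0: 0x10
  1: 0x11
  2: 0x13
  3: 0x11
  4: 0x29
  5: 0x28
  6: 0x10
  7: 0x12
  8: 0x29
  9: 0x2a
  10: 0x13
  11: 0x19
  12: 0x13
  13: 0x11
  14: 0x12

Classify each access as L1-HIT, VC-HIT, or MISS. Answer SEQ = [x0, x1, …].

  [0] addr=0x10 blk=4 s=0: MISS | VC []
  [1] addr=0x11 blk=4 s=0: L1-HIT | VC []
  [2] addr=0x13 blk=4 s=0: L1-HIT | VC []
  [3] addr=0x11 blk=4 s=0: L1-HIT | VC []
  [4] addr=0x29 blk=10 s=0: MISS | VC [4]
  [5] addr=0x28 blk=10 s=0: L1-HIT | VC [4]
  [6] addr=0x10 blk=4 s=0: VC-HIT | VC [10]
  [7] addr=0x12 blk=4 s=0: L1-HIT | VC [10]
  [8] addr=0x29 blk=10 s=0: VC-HIT | VC [4]
  [9] addr=0x2a blk=10 s=0: L1-HIT | VC [4]
  [10] addr=0x13 blk=4 s=0: VC-HIT | VC [10]
  [11] addr=0x19 blk=6 s=0: MISS | VC [10, 4]
  [12] addr=0x13 blk=4 s=0: VC-HIT | VC [10, 6]
  [13] addr=0x11 blk=4 s=0: L1-HIT | VC [10, 6]
  [14] addr=0x12 blk=4 s=0: L1-HIT | VC [10, 6]

SEQ = [MISS, L1-HIT, L1-HIT, L1-HIT, MISS, L1-HIT, VC-HIT, L1-HIT, VC-HIT, L1-HIT, VC-HIT, MISS, VC-HIT, L1-HIT, L1-HIT]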